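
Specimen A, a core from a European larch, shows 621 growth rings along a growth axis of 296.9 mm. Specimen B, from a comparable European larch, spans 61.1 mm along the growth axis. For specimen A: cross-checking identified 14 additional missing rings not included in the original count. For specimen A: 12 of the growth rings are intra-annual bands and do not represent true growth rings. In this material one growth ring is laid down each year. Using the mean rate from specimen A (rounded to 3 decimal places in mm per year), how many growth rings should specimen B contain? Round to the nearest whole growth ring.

128 growth rings

Specimen A: true growth ring count = 621 − 12 + 14 = 623.
A: 296.9 mm over 623 years gives 296.9 / 623 ≈ 0.477 mm per year.
Specimen B: 61.1 mm / 0.477 mm per year = 128.09 years ≈ 128 growth rings.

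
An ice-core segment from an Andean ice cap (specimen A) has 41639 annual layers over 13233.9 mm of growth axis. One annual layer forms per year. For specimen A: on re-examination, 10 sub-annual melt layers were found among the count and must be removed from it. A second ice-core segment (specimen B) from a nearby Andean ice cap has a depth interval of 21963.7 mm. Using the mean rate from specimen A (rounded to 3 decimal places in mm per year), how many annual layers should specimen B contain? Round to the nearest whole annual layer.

69068 annual layers

Specimen A: true annual layer count = 41639 − 10 = 41629.
A: 13233.9 mm over 41629 years gives 13233.9 / 41629 ≈ 0.318 mm/yr.
B spans 21963.7 / 0.318 = 69068.24 years ≈ 69068 annual layers.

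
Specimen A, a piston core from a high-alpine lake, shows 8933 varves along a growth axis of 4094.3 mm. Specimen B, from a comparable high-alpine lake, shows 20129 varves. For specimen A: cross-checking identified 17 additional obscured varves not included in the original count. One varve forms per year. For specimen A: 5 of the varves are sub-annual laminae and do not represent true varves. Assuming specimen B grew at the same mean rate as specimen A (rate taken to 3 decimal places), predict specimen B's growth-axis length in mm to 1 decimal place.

Specimen A: after corrections the count is 8933 − 5 + 17 = 8945 varves.
A: Mean rate = 4094.3 mm / 8945 years ≈ 0.458 mm/year.
Length of B = 0.458 × 20129 = 9219.1 mm.

9219.1 mm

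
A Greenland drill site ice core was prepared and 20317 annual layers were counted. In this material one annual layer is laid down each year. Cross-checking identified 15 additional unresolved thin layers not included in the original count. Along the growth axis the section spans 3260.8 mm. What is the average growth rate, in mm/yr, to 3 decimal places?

After corrections the count is 20317 + 15 = 20332 annual layers.
Extension rate ≈ 3260.8 / 20332 = 0.160 mm/yr.

0.160 mm/yr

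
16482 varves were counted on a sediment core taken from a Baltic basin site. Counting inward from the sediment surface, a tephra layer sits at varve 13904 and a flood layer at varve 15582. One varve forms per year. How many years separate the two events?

The two markers are separated by 15582 − 13904 = 1678 varves.
One varve per year makes the interval 1678 years.

1678 yr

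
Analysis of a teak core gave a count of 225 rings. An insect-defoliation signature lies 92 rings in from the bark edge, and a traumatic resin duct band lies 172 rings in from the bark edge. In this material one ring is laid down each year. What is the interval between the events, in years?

80 yr

172 − 92 = 80 rings lie between the two events.
One ring per year makes the interval 80 years.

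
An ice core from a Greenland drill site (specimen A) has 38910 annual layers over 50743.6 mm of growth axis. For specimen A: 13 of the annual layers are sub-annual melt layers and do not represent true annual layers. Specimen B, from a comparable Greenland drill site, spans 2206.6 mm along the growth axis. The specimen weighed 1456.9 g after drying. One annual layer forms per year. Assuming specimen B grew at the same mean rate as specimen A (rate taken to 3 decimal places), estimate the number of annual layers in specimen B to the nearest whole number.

Specimen A: true annual layer count = 38910 − 13 = 38897.
A: Mean rate = 50743.6 mm / 38897 years ≈ 1.305 mm per year.
Specimen B: 2206.6 mm / 1.305 mm per year = 1690.88 years ≈ 1691 annual layers.

1691 annual layers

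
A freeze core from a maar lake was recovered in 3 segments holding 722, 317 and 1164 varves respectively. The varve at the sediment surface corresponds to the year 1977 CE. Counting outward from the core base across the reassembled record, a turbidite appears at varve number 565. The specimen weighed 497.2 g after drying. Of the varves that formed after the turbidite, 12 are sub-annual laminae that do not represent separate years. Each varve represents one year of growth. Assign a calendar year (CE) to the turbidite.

351 CE

Total varves = 722 + 317 + 1164 = 2203.
Between varve 565 and the sediment surface there are 2203 − 565 = 1638 varves.
Removing the 12 false varves leaves 1638 − 12 = 1626 true varves beyond the turbidite.
The varve at the sediment surface is 1977 CE, so the turbidite dates to 1977 − 1626 = 351 CE.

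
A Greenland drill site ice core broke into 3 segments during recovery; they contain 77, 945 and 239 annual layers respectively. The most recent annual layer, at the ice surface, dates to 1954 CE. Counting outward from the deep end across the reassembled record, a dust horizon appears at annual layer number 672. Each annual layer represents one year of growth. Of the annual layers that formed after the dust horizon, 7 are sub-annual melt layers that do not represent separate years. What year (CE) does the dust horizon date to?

1372 CE

Total annual layers = 77 + 945 + 239 = 1261.
1261 − 672 = 589 annual layers lie beyond the dust horizon toward the ice surface.
589 − 7 false = 582 true annual layers after the dust horizon.
The annual layer at the ice surface is 1954 CE, so the dust horizon dates to 1954 − 582 = 1372 CE.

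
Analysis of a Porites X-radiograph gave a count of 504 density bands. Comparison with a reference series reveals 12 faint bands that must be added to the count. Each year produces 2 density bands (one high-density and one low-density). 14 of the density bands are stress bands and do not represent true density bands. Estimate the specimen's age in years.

251 years

Correcting the raw count gives 504 − 14 + 12 = 502 true density bands.
With 2 density bands per year, 502 / 2 = 251 years.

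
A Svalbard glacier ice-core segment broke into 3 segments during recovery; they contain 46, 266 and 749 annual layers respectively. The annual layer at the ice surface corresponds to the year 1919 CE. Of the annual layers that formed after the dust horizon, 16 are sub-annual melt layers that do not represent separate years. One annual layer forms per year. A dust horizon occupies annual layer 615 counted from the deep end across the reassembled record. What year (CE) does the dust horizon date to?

Total annual layers = 46 + 266 + 749 = 1061.
The dust horizon sits at annual layer 615 from the deep end, so 1061 − 615 = 446 annual layers formed after it.
446 − 16 false = 430 true annual layers after the dust horizon.
1919 − 430 = 1489 CE.

1489 CE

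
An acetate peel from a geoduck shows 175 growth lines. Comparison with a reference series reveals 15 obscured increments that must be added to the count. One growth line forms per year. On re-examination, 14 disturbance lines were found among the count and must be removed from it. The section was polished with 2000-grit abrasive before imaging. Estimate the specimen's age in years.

176 yr

Adjusted count: 175 − 14 + 15 = 176 growth lines.
With a one-to-one growth line periodicity this is 176 years.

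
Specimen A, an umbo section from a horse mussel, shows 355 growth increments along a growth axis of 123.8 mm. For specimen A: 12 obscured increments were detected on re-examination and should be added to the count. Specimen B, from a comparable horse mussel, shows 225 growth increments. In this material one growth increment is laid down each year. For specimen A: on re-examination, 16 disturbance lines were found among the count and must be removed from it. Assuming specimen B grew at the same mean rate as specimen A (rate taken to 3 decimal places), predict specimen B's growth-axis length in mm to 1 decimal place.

79.4 mm

Specimen A: adjusted count: 355 − 16 + 12 = 351 growth increments.
A: Extension rate ≈ 123.8 / 351 = 0.353 mm/yr.
B's length ≈ 0.353 × 225 = 79.4 mm.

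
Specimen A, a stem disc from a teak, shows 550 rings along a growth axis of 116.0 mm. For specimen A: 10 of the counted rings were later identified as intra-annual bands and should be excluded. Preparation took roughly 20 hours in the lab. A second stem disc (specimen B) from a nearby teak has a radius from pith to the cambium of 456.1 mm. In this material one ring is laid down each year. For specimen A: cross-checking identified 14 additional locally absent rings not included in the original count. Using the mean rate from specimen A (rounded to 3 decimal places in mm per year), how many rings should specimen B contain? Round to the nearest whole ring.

2182 rings

Specimen A: after corrections the count is 550 − 10 + 14 = 554 rings.
A: 116.0 mm over 554 years gives 116.0 / 554 ≈ 0.209 mm/yr.
Specimen B: 456.1 mm / 0.209 mm per year = 2182.30 years ≈ 2182 rings.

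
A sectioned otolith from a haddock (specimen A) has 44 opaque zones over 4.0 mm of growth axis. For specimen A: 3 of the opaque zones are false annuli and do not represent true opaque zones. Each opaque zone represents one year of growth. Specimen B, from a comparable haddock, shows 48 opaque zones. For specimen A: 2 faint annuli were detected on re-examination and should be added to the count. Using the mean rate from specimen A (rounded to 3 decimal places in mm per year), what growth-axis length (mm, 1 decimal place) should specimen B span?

4.5 mm

Specimen A: true opaque zone count = 44 − 3 + 2 = 43.
A: Mean rate = 4.0 mm / 43 years ≈ 0.093 mm per year.
For B, 0.093 mm/year × 48 years = 4.5 mm.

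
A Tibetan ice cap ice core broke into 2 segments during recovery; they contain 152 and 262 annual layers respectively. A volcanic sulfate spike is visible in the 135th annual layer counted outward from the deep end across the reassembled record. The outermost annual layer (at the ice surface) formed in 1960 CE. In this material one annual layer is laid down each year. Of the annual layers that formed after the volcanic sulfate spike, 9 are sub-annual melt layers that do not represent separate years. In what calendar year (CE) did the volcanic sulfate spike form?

Total annual layers = 152 + 262 = 414.
414 − 135 = 279 annual layers lie beyond the volcanic sulfate spike toward the ice surface.
279 − 9 false = 270 true annual layers after the volcanic sulfate spike.
1960 − 270 = 1690 CE.

1690 CE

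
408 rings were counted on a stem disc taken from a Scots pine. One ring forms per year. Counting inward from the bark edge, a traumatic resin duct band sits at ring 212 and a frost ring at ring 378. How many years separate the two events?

166 years

The two markers are separated by 378 − 212 = 166 rings.
At one ring per year, 166 years elapsed between them.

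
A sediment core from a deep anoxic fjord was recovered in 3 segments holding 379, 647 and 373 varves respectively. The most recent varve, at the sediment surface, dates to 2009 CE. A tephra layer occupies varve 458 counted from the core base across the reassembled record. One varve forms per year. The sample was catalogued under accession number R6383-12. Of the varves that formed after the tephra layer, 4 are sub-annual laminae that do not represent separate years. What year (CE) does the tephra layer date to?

Total varves = 379 + 647 + 373 = 1399.
Between varve 458 and the sediment surface there are 1399 − 458 = 941 varves.
941 − 4 false = 937 true varves after the tephra layer.
2009 − 937 = 1072 CE.

1072 CE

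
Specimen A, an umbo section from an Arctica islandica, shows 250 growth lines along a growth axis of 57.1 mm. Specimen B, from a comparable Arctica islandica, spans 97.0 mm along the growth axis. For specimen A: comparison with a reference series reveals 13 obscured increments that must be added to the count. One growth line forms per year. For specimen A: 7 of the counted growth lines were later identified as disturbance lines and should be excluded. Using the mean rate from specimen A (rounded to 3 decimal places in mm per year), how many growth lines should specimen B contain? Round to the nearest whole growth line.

435 growth lines

Specimen A: true growth line count = 250 − 7 + 13 = 256.
A: 57.1 mm over 256 years gives 57.1 / 256 ≈ 0.223 mm per year.
B spans 97.0 / 0.223 = 434.98 years ≈ 435 growth lines.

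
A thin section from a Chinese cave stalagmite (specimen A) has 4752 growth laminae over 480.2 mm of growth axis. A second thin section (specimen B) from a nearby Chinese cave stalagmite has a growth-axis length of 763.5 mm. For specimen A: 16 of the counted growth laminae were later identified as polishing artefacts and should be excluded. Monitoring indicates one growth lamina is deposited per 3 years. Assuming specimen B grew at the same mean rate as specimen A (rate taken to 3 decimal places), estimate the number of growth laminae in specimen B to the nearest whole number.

Specimen A: adjusted count: 4752 − 16 = 4736 growth laminae.
Specimen A: at 3 years per growth lamina, 4736 × 3 = 14208 years.
A: 480.2 mm over 14208 years gives 480.2 / 14208 ≈ 0.034 mm/year.
Specimen B: 763.5 mm / 0.034 mm per year = 22455.88 years; at 3 years per growth lamina that is 22455.88 / 3 ≈ 7485 growth laminae.

7485 growth laminae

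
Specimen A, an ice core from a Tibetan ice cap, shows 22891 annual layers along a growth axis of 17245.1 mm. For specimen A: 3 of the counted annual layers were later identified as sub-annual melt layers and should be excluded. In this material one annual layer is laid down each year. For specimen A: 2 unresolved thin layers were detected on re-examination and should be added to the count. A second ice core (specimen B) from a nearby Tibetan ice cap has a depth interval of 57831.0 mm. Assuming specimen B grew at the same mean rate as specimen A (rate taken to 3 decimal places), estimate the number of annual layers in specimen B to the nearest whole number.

Specimen A: adjusted count: 22891 − 3 + 2 = 22890 annual layers.
A: 17245.1 mm over 22890 years gives 17245.1 / 22890 ≈ 0.753 mm/yr.
For B, 57831.0 / 0.753 = 76800.80 years ≈ 76801 annual layers.

76801 annual layers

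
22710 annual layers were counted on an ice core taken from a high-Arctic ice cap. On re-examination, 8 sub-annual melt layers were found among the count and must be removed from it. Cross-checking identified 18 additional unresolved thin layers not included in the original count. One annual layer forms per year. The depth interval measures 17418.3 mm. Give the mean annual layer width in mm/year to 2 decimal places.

Correcting the raw count gives 22710 − 8 + 18 = 22720 true annual layers.
Extension rate ≈ 17418.3 / 22720 = 0.77 mm/year.

0.77 mm/year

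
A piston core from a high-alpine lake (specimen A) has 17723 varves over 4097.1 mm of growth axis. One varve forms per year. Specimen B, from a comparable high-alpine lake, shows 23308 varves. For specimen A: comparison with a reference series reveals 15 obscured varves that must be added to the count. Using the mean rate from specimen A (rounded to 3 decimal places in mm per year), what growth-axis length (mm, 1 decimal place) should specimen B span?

Specimen A: correcting the raw count gives 17723 + 15 = 17738 true varves.
A: Extension rate ≈ 4097.1 / 17738 = 0.231 mm per year.
B's length ≈ 0.231 × 23308 = 5384.1 mm.

5384.1 mm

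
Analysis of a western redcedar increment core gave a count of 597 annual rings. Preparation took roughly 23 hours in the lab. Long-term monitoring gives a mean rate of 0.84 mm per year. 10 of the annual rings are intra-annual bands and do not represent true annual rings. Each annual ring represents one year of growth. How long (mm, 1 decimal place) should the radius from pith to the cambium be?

493.1 mm

After corrections the count is 597 − 10 = 587 annual rings.
Length ≈ 0.84 × 587 = 493.1 mm.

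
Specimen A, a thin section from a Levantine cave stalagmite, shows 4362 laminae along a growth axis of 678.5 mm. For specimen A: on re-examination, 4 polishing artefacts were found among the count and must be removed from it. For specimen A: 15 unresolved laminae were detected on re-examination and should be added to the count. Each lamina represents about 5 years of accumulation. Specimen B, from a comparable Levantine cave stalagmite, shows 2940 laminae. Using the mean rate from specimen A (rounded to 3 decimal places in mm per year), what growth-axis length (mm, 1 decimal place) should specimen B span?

455.7 mm

Specimen A: adjusted count: 4362 − 4 + 15 = 4373 laminae.
Specimen A: 4373 laminae at 5 years each span 4373 × 5 = 21865 years.
A: Extension rate ≈ 678.5 / 21865 = 0.031 mm per year.
Specimen B: 2940 laminae at 5 years each span 2940 × 5 = 14700 years. For B, 0.031 mm/year × 14700 years = 455.7 mm.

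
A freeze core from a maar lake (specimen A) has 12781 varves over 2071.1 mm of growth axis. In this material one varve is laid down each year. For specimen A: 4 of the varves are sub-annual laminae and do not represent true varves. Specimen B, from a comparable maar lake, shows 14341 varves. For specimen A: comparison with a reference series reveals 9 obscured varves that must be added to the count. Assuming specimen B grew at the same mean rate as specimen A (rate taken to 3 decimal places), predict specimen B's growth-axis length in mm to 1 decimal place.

2323.2 mm

Specimen A: correcting the raw count gives 12781 − 4 + 9 = 12786 true varves.
A: Extension rate ≈ 2071.1 / 12786 = 0.162 mm/yr.
Length of B = 0.162 × 14341 = 2323.2 mm.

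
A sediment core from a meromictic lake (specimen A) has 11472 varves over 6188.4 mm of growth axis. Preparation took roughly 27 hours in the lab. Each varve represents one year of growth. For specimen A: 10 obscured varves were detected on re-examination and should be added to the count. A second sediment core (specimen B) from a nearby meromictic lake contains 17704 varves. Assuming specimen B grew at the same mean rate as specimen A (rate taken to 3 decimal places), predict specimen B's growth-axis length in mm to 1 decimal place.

9542.5 mm

Specimen A: after corrections the count is 11472 + 10 = 11482 varves.
A: 6188.4 mm over 11482 years gives 6188.4 / 11482 ≈ 0.539 mm per year.
Length of B = 0.539 × 17704 = 9542.5 mm.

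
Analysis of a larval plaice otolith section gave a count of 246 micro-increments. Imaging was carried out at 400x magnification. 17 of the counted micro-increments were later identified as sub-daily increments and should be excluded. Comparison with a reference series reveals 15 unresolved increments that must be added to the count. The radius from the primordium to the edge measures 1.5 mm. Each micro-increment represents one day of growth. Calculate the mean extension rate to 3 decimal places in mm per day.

Correcting the raw count gives 246 − 17 + 15 = 244 true micro-increments.
Extension rate ≈ 1.5 / 244 = 0.006 mm per day.

0.006 mm per day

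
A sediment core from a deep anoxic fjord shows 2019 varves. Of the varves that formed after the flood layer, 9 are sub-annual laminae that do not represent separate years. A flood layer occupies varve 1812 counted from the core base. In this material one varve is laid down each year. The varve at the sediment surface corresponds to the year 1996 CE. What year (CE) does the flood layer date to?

2019 − 1812 = 207 varves lie beyond the flood layer toward the sediment surface.
Removing the 9 false varves leaves 207 − 9 = 198 true varves beyond the flood layer.
Counting back 198 years from 1996 CE places the flood layer in 1996 − 198 = 1798 CE.

1798 CE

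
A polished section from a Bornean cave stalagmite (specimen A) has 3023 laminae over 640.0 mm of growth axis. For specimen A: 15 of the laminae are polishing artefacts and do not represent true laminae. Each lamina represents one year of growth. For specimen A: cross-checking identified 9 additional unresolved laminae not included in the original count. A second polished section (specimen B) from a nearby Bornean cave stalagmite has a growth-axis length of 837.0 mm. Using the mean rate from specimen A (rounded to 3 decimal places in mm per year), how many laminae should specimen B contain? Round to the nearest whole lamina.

Specimen A: after corrections the count is 3023 − 15 + 9 = 3017 laminae.
A: Mean rate = 640.0 mm / 3017 years ≈ 0.212 mm per year.
B spans 837.0 / 0.212 = 3948.11 years ≈ 3948 laminae.

3948 laminae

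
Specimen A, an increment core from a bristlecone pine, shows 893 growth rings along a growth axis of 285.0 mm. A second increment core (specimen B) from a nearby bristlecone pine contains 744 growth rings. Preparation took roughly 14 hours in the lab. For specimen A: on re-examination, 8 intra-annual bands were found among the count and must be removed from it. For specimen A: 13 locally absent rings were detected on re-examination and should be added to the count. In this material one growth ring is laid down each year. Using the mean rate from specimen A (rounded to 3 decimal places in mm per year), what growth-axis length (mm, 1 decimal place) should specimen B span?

Specimen A: correcting the raw count gives 893 − 8 + 13 = 898 true growth rings.
A: Mean rate = 285.0 mm / 898 years ≈ 0.317 mm per year.
For B, 0.317 mm/year × 744 years = 235.8 mm.

235.8 mm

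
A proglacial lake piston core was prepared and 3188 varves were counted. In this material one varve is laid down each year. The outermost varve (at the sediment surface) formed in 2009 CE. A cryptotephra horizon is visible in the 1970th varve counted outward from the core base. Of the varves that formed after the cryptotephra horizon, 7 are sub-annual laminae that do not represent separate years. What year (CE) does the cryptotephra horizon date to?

Between varve 1970 and the sediment surface there are 3188 − 1970 = 1218 varves.
1218 − 7 false = 1211 true varves after the cryptotephra horizon.
Counting back 1211 years from 2009 CE places the cryptotephra horizon in 2009 − 1211 = 798 CE.

798 CE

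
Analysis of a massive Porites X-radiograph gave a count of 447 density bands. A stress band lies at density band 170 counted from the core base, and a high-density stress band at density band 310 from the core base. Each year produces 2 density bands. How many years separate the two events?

70 years

310 − 170 = 140 density bands lie between the two events.
140 density bands at 2 per year is 140 / 2 = 70 years.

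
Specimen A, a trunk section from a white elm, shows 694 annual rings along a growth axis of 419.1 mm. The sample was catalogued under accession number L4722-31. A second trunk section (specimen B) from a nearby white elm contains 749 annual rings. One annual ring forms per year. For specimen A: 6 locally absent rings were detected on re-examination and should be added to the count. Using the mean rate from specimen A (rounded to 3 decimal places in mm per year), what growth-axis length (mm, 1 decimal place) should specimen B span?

448.7 mm

Specimen A: adjusted count: 694 + 6 = 700 annual rings.
A: Extension rate ≈ 419.1 / 700 = 0.599 mm/yr.
Length of B = 0.599 × 749 = 448.7 mm.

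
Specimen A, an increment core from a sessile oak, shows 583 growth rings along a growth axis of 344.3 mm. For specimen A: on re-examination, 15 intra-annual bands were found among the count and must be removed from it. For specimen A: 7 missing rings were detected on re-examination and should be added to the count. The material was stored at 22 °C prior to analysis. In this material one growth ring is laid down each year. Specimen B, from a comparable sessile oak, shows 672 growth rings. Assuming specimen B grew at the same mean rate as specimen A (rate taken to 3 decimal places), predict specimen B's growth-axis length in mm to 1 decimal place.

Specimen A: after corrections the count is 583 − 15 + 7 = 575 growth rings.
A: Extension rate ≈ 344.3 / 575 = 0.599 mm/year.
B's length ≈ 0.599 × 672 = 402.5 mm.

402.5 mm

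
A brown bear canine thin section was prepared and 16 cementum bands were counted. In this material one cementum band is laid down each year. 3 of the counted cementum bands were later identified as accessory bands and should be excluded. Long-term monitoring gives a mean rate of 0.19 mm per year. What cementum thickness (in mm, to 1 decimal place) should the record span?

True cementum band count = 16 − 3 = 13.
Predicted length = 0.19 mm/year × 13 years = 2.5 mm.

2.5 mm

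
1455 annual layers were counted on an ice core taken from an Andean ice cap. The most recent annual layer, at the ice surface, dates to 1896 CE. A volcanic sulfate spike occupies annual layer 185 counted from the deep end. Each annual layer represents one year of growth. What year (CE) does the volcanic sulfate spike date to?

Between annual layer 185 and the ice surface there are 1455 − 185 = 1270 annual layers.
The annual layer at the ice surface is 1896 CE, so the volcanic sulfate spike dates to 1896 − 1270 = 626 CE.

626 CE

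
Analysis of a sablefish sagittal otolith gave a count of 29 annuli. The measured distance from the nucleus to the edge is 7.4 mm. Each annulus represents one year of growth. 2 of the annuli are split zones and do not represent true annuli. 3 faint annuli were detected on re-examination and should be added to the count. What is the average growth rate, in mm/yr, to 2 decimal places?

Adjusted count: 29 − 2 + 3 = 30 annuli.
7.4 mm over 30 years gives 7.4 / 30 ≈ 0.25 mm/yr.

0.25 mm/yr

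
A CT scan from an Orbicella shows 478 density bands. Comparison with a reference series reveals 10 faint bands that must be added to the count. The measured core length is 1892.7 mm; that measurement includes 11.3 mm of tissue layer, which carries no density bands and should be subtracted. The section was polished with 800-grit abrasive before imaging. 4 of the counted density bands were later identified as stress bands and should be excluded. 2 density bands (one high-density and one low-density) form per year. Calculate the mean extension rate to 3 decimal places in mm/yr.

7.774 mm/yr

Correcting the raw count gives 478 − 4 + 10 = 484 true density bands.
With 2 density bands per year, 484 / 2 = 242 years.
The growth record spans 1892.7 − 11.3 = 1881.4 mm.
Extension rate ≈ 1881.4 / 242 = 7.774 mm/yr.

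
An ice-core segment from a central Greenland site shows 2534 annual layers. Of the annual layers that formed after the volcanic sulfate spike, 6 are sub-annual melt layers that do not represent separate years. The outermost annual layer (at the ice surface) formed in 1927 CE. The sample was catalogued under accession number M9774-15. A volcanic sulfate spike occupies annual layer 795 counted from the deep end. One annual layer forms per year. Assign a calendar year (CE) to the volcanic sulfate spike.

194 CE

The volcanic sulfate spike sits at annual layer 795 from the deep end, so 2534 − 795 = 1739 annual layers formed after it.
1739 − 6 false = 1733 true annual layers after the volcanic sulfate spike.
1927 − 1733 = 194 CE.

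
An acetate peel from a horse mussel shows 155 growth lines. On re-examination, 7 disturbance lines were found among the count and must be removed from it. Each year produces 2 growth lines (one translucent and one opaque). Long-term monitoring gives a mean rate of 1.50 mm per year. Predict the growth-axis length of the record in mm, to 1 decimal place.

111.0 mm

Adjusted count: 155 − 7 = 148 growth lines.
148 growth lines at 2 per year is 148 / 2 = 74 years.
Length ≈ 1.50 × 74 = 111.0 mm.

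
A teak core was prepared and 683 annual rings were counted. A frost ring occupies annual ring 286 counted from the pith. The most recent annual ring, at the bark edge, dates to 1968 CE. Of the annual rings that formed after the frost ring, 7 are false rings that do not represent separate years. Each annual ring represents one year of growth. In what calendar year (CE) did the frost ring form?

The frost ring sits at annual ring 286 from the pith, so 683 − 286 = 397 annual rings formed after it.
Excluding 7 false annual rings: 397 − 7 = 390.
Counting back 390 years from 1968 CE places the frost ring in 1968 − 390 = 1578 CE.

1578 CE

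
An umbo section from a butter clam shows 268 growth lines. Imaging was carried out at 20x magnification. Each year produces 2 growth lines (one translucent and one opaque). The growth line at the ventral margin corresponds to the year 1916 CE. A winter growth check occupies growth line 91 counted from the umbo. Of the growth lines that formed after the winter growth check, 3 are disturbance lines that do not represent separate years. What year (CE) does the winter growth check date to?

1829 CE

Between growth line 91 and the ventral margin there are 268 − 91 = 177 growth lines.
177 − 3 false = 174 true growth lines after the winter growth check.
With 2 growth lines per year, 174 / 2 = 87 years.
Counting back 87 years from 1916 CE places the winter growth check in 1916 − 87 = 1829 CE.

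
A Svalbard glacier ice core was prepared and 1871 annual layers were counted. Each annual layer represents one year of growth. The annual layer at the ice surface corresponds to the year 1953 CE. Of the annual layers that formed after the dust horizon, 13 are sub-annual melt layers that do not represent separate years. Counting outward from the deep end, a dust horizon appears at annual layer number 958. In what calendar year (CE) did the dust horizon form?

The dust horizon sits at annual layer 958 from the deep end, so 1871 − 958 = 913 annual layers formed after it.
913 − 13 false = 900 true annual layers after the dust horizon.
Counting back 900 years from 1953 CE places the dust horizon in 1953 − 900 = 1053 CE.

1053 CE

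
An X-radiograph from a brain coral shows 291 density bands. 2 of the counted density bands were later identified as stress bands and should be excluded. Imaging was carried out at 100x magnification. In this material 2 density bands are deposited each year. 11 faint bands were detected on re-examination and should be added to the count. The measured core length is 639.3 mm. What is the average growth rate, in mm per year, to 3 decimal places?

Correcting the raw count gives 291 − 2 + 11 = 300 true density bands.
With 2 density bands per year, 300 / 2 = 150 years.
639.3 mm over 150 years gives 639.3 / 150 ≈ 4.262 mm per year.

4.262 mm per year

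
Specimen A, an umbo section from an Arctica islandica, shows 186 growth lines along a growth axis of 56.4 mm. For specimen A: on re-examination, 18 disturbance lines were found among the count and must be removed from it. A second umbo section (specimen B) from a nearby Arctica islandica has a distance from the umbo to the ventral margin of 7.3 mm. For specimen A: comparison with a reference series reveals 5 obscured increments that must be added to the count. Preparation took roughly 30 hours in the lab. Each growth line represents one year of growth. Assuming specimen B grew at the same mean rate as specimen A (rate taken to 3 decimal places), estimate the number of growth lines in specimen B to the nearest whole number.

22 growth lines

Specimen A: true growth line count = 186 − 18 + 5 = 173.
A: Extension rate ≈ 56.4 / 173 = 0.326 mm/yr.
Specimen B: 7.3 mm / 0.326 mm per year = 22.39 years ≈ 22 growth lines.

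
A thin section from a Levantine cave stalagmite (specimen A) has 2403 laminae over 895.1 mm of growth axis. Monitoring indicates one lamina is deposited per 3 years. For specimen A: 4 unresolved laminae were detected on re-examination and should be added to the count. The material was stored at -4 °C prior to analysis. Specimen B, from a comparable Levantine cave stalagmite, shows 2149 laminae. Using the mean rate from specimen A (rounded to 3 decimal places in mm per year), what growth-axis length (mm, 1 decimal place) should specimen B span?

Specimen A: correcting the raw count gives 2403 + 4 = 2407 true laminae.
Specimen A: at 3 years per lamina, 2407 × 3 = 7221 years.
A: 895.1 mm over 7221 years gives 895.1 / 7221 ≈ 0.124 mm/yr.
Specimen B: multiplying by 3 years per lamina: 2149 × 3 = 6447 years. For B, 0.124 mm/year × 6447 years = 799.4 mm.

799.4 mm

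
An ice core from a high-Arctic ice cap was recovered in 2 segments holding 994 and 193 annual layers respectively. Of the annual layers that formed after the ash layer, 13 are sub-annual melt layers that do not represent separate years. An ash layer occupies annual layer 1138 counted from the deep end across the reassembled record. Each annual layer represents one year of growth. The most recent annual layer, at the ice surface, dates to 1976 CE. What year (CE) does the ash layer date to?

Total annual layers = 994 + 193 = 1187.
The ash layer sits at annual layer 1138 from the deep end, so 1187 − 1138 = 49 annual layers formed after it.
Excluding 13 false annual layers: 49 − 13 = 36.
The annual layer at the ice surface is 1976 CE, so the ash layer dates to 1976 − 36 = 1940 CE.

1940 CE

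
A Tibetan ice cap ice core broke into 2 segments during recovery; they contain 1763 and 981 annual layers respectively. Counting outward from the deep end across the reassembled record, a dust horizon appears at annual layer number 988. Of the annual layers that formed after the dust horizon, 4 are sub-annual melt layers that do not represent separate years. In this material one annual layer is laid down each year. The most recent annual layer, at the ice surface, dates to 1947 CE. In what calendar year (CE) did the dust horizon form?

195 CE

Total annual layers = 1763 + 981 = 2744.
The dust horizon sits at annual layer 988 from the deep end, so 2744 − 988 = 1756 annual layers formed after it.
Removing the 4 false annual layers leaves 1756 − 4 = 1752 true annual layers beyond the dust horizon.
Counting back 1752 years from 1947 CE places the dust horizon in 1947 − 1752 = 195 CE.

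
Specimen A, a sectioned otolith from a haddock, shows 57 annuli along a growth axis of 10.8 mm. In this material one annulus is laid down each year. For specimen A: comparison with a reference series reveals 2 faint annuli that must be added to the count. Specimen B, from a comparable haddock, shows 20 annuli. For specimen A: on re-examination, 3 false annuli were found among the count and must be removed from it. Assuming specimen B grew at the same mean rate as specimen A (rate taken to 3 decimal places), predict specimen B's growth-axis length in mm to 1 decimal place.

3.9 mm

Specimen A: correcting the raw count gives 57 − 3 + 2 = 56 true annuli.
A: 10.8 mm over 56 years gives 10.8 / 56 ≈ 0.193 mm per year.
For B, 0.193 mm/year × 20 years = 3.9 mm.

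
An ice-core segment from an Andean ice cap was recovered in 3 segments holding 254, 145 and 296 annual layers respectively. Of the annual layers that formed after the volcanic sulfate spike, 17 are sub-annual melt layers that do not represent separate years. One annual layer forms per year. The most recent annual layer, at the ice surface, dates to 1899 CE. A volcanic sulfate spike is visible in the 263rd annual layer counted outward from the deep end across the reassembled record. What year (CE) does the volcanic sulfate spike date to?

1484 CE

Total annual layers = 254 + 145 + 296 = 695.
Between annual layer 263 and the ice surface there are 695 − 263 = 432 annual layers.
432 − 17 false = 415 true annual layers after the volcanic sulfate spike.
The annual layer at the ice surface is 1899 CE, so the volcanic sulfate spike dates to 1899 − 415 = 1484 CE.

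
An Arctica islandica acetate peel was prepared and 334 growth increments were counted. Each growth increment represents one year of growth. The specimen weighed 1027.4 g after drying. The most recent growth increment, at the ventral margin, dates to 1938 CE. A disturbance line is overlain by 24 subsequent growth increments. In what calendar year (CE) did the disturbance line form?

1914 CE

24 growth increments formed after the disturbance line.
1938 − 24 = 1914 CE.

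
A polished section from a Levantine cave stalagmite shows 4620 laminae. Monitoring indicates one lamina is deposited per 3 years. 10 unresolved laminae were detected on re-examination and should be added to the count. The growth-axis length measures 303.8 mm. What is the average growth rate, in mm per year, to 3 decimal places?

0.022 mm per year

Adjusted count: 4620 + 10 = 4630 laminae.
Multiplying by 3 years per lamina: 4630 × 3 = 13890 years.
303.8 mm over 13890 years gives 303.8 / 13890 ≈ 0.022 mm per year.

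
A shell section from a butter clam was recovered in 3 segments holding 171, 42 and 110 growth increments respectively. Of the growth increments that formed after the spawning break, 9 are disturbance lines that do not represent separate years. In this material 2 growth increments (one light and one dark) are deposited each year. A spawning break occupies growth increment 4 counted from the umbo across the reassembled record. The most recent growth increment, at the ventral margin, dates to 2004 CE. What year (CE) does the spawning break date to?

Total growth increments = 171 + 42 + 110 = 323.
Between growth increment 4 and the ventral margin there are 323 − 4 = 319 growth increments.
319 − 9 false = 310 true growth increments after the spawning break.
310 growth increments at 2 per year is 310 / 2 = 155 years.
Counting back 155 years from 2004 CE places the spawning break in 2004 − 155 = 1849 CE.

1849 CE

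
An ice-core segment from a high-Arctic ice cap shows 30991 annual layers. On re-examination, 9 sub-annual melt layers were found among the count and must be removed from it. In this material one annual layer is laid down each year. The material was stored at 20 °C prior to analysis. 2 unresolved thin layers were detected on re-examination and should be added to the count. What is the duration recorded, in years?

30984 years

True annual layer count = 30991 − 9 + 2 = 30984.
At one annual layer per year, that is 30984 years.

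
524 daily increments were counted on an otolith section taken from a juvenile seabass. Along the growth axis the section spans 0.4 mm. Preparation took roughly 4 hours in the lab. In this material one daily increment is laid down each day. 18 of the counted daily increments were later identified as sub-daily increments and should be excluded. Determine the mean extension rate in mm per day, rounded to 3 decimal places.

True daily increment count = 524 − 18 = 506.
Extension rate ≈ 0.4 / 506 = 0.001 mm per day.

0.001 mm per day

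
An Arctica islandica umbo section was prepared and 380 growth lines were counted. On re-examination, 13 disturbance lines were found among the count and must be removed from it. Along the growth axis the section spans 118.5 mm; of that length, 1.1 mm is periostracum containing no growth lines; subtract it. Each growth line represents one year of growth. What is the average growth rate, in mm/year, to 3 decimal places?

After corrections the count is 380 − 13 = 367 growth lines.
Removing the 1.1 mm offcut leaves 118.5 − 1.1 = 117.4 mm.
117.4 mm over 367 years gives 117.4 / 367 ≈ 0.320 mm/year.

0.320 mm/year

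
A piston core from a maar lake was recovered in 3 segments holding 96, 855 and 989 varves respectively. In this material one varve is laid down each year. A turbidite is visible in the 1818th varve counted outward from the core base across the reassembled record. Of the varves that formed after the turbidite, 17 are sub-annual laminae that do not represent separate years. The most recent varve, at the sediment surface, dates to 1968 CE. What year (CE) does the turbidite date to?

1863 CE

Total varves = 96 + 855 + 989 = 1940.
The turbidite sits at varve 1818 from the core base, so 1940 − 1818 = 122 varves formed after it.
122 − 17 false = 105 true varves after the turbidite.
Counting back 105 years from 1968 CE places the turbidite in 1968 − 105 = 1863 CE.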